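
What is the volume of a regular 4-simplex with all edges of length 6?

For a regular n-simplex with edge a, V = (a^n / n!)·√((n+1)/2^n). With a=6, n=4: V ≈ 30.1869.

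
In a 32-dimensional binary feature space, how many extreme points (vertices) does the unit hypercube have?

Number of vertices = 2^32 = 4294967296.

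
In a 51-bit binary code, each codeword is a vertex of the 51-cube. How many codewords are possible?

Number of vertices = 2^51 = 2251799813685248.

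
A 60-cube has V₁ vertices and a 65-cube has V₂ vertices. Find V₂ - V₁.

V₁ = 2^60 = 1152921504606846976. V₂ = 2^65 = 36893488147419103232. V₂ - V₁ = 35740566642812256256.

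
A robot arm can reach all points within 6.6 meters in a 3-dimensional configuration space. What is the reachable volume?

V_3(6.6) = π^(3/2) · (6.6)^3 / Γ(3/2 + 1) ≈ 1204.26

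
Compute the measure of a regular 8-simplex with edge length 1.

V_8 = √(9) · 1^8 / (8! · 2^(8/2)) ≈ 4.6503e-06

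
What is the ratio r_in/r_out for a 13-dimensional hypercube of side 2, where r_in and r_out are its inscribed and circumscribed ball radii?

r_in = 2/2 (half the side); r_out = 2√13/2 (half the diagonal). Ratio = 1/√13 ≈ 0.27735.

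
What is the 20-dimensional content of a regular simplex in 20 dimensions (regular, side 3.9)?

For a regular n-simplex with edge a, V = (a^n / n!)·√((n+1)/2^n). With a=3.9, n=20: V ≈ 1.21893e-09.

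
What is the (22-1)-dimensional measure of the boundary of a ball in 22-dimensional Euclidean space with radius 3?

The surface area of an n-ball is 2π^(n/2) r^(n-1) / Γ(n/2). For n=22, r=3: 129140163·π^11/22400 ≈ 1.69614e+09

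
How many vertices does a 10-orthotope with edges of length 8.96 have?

The 10-cube has 2^10 = 1024 vertices.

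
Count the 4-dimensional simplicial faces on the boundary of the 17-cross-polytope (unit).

f_4(17-orthoplex) = 2^5 · (17 choose 5) = 198016.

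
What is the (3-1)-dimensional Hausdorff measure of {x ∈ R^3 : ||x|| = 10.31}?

The surface area of an n-ball is 2π^(n/2) r^(n-1) / Γ(n/2). For n=3, r=10.31: 4πr² = 4π·(10.31)² ≈ 1335.76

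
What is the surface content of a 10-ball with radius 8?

S = n·V_n(r)/r = 10·V_10(8)/8 (volume-to-surface relation), giving 33554432·π^5/3 ≈ 3.42277e+09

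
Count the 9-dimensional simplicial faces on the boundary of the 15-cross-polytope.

Each 9-face is the convex hull of 10 vertices, one chosen as ±e_i from each of 10 distinct axes: 2^10·C(15,10) = 3075072.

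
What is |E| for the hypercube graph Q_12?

Each of the 2^12 = 4096 vertices has degree 12; total edges = 12·2^12/2 = 24576.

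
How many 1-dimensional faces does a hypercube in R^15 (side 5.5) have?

An n-cube has C(n,k)·2^(n-k) k-faces. Here C(15,1)·2^14 = 15·16384 = 245760.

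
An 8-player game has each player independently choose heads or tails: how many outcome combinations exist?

An n-cube has 2^n vertices; for n = 8 that is 2^8 = 256.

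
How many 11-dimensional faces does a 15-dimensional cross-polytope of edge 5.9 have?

Number of 11-faces = 2^(11+1) · C(15,11+1) = 4096 · 455 = 1863680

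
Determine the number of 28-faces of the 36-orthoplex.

Each 28-face is the convex hull of 29 vertices, one chosen as ±e_i from each of 29 distinct axes: 2^29·C(36,29) = 4481626574684160.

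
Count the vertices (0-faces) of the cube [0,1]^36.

Each vertex is a binary string of length 36, so there are 2^36 = 68719476736.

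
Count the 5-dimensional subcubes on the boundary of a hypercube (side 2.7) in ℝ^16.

An n-cube has C(n,k)·2^(n-k) k-faces. Here C(16,5)·2^11 = 4368·2048 = 8945664.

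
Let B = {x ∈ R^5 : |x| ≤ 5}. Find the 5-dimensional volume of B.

V = 5000·π^2/3 ≈ 16449.3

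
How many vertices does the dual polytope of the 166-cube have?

Number of vertices = 2n = 332.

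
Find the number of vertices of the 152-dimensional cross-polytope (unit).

Number of vertices = 2n = 304.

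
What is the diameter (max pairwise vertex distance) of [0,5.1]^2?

d = √(5.1² + 5.1² + ... + 5.1²) [2 terms] = √(2·5.1²) = 5.1√2 ≈ 7.21249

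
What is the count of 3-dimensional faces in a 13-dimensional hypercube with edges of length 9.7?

Number of 3-faces = C(13,3) · 2^(13-3) = 286 · 1024 = 292864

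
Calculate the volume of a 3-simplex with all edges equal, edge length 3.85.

Volume = (√2/12) · 3.85³ = 6.72537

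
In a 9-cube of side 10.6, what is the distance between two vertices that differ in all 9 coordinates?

Diagonal = √9 · 10.6 = 31.8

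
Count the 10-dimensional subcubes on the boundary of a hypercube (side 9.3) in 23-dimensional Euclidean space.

f_10(23-cube) = (23 choose 10) · 2^13 = 9372188672.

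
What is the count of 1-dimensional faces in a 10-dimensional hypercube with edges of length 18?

f_1(10-cube) = (10 choose 1) · 2^9 = 5120.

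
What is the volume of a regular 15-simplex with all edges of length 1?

For a regular n-simplex with edge a, V = (a^n / n!)·√((n+1)/2^n). With a=1, n=15: V ≈ 1.6898e-14.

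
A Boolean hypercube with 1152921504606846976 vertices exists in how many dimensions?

Since 2^n = 1152921504606846976, we have n = 60.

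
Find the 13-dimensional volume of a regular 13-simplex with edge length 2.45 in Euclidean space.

For a regular n-simplex with edge a, V = (a^n / n!)·√((n+1)/2^n). With a=2.45, n=13: V ≈ 7.6076e-07.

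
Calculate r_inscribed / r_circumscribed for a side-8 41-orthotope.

r_in = 8/2 (half the side); r_out = 8√41/2 (half the diagonal). Ratio = 1/√41 ≈ 0.156174.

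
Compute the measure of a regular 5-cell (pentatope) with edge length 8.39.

Volume = 8.39^4 · √(5/2^4) / 4! ≈ 115.415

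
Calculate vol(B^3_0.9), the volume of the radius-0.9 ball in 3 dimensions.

V_3(0.9) = π^(3/2) · (0.9)^3 / Γ(3/2 + 1) ≈ 3.05363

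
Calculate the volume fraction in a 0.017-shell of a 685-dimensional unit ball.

Shell fraction = 1 - (1-0.017)^685 ≈ 0.999992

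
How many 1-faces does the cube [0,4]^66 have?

Number of 1-faces = C(66,1)·2^(66-1) = 66·36893488147419103232 = 2434970217729660813312.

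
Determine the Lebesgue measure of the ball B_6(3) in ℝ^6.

The n-ball volume is π^(n/2)·r^n/Γ(n/2+1). With n=6, r=3: V = 243·π^3/2 ≈ 3767.26.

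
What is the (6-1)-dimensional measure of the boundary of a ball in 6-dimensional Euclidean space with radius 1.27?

S_6(1.27) = 2·π^(6/2)·(1.27)^5 / Γ(6/2) ≈ 102.44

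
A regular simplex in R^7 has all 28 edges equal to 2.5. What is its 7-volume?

Volume = 2.5^7 · √(8/2^7) / 7! ≈ 0.0302754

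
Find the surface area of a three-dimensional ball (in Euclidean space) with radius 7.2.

The surface area of an n-ball is 2π^(n/2) r^(n-1) / Γ(n/2). For n=3, r=7.2: 4πr² = 4π·(7.2)² ≈ 651.441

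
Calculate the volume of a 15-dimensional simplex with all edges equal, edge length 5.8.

V = (5.8^15 / 15!) · √((15+1) / 2^15) ≈ 0.0047781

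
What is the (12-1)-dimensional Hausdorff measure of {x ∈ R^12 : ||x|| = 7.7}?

S_12(7.7) = 2·π^(12/2)·(7.7)^11 / Γ(12/2) ≈ 9.03953e+10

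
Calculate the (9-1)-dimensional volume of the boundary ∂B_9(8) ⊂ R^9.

S_9(8) = 2·π^(9/2)·(8)^8 / Γ(9/2) = 536870912·π^4/105 ≈ 4.98058e+08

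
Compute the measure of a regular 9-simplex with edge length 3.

V = (3^9 / 9!) · √((9+1) / 2^9) ≈ 0.00758042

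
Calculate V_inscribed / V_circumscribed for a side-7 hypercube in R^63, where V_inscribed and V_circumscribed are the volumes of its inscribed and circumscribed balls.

The radii are 7/2 and 7√63/2, so the volume ratio is (1/√63)^63 = 63^{-63/2} ≈ 2.09302e-57.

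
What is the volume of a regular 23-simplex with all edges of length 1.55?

For a regular n-simplex with edge a, V = (a^n / n!)·√((n+1)/2^n). With a=1.55, n=23: V ≈ 1.56097e-21.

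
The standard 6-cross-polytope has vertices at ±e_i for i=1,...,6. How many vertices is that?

The vertices are ±e_1, ..., ±e_6, so there are 2·6 = 12.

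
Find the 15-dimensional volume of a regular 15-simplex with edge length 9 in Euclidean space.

V_15 = √(16) · 9^15 / (15! · 2^(15/2)) ≈ 3.47915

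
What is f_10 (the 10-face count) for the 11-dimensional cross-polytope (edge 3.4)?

Number of 10-faces = 2^(10+1) · C(11,10+1) = 2048 · 1 = 2048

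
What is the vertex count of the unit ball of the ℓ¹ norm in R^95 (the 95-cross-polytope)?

The vertices are ±e_1, ..., ±e_95, so there are 2·95 = 190.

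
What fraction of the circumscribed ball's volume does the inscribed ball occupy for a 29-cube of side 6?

V_in / V_out = (r_in/r_out)^29 = (1/√29)^29 = 29^(-29/2) ≈ 6.24064e-22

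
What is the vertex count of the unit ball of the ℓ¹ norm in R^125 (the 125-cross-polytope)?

Number of vertices = 2n = 250.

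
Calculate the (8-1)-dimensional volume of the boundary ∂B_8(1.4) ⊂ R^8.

|∂B_8(1.4)| ≈ 342.274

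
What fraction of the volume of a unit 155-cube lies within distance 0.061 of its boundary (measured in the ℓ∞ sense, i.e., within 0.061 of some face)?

Shell fraction = 1 - (1-0.122)^155 ≈ 0.9999999983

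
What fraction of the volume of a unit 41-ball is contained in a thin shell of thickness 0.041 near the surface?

1 - (1-0.041)^41 ≈ 0.820294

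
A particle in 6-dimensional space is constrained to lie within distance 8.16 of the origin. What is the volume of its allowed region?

Volume = π^{6/2}·(8.16)^6/Γ(4) ≈ 1.5256e+06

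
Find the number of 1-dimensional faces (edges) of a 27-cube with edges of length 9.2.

Each of the 2^27 = 134217728 vertices has degree 27; total edges = 27·2^27/2 = 1811939328.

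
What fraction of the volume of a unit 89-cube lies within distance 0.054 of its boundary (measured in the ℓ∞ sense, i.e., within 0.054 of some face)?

Shell fraction = 1 - (1-0.108)^89 ≈ 0.999962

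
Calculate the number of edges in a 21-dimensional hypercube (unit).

Each of the 2^21 = 2097152 vertices has degree 21; total edges = 21·2^21/2 = 22020096.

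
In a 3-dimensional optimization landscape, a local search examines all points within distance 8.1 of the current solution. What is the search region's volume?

Volume = π^{3/2}·(8.1)^3/Γ(5/2) ≈ 2226.09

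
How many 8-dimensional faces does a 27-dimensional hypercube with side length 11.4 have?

An n-cube has C(n,k)·2^(n-k) k-faces. Here C(27,8)·2^19 = 2220075·524288 = 1163958681600.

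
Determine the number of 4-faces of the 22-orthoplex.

An n-cross-polytope has 2^(k+1)·C(n,k+1) k-faces. Here 2^5·C(22,5) = 32·26334 = 842688.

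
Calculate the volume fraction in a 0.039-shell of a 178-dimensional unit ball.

Shell fraction = 1 - (1-0.039)^178 ≈ 0.999159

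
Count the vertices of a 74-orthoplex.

Number of vertices = 2n = 148.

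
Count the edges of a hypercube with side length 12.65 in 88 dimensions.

Each of the 2^88 = 309485009821345068724781056 vertices has degree 88; total edges = 88·2^88/2 = 13617340432139183023890366464.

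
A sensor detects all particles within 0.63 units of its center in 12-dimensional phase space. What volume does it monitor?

V_12(0.63) = π^(12/2) · (0.63)^12 / Γ(12/2 + 1) ≈ 0.00521979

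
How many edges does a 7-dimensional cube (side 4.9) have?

Each of the 2^7 = 128 vertices has degree 7; total edges = 7·2^7/2 = 448.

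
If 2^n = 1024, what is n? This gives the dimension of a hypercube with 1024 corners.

n = log_2(1024) = 10.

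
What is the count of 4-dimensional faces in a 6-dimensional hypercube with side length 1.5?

Number of 4-faces = C(6,4) · 2^(6-4) = 15 · 4 = 60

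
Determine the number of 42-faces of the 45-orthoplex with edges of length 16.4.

An n-cross-polytope has 2^(k+1)·C(n,k+1) k-faces. Here 2^43·C(45,43) = 8796093022208·990 = 8708132091985920.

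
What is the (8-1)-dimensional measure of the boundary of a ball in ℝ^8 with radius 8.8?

S_8(8.8) = 2·π^(8/2)·(8.8)^7 / Γ(8/2) ≈ 1.32696e+08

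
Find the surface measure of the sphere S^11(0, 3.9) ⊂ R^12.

The surface area of an n-ball is 2π^(n/2) r^(n-1) / Γ(n/2). For n=12, r=3.9: 5.08696e+07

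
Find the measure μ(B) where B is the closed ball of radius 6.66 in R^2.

Volume = π^{2/2}·(6.66)^2/Γ(2) ≈ 139.347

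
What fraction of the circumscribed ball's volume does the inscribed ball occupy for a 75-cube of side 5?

V_in / V_out = (r_in/r_out)^75 = (1/√75)^75 = 75^(-75/2) ≈ 4.84398e-71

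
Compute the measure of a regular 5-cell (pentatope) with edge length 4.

V_4 = √(5) · 4^4 / (4! · 2^(4/2)) ≈ 5.96285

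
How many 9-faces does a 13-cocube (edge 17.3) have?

Each 9-face is the convex hull of 10 vertices, one chosen as ±e_i from each of 10 distinct axes: 2^10·C(13,10) = 292864.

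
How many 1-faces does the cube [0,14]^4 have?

The 4-cube has n·2^(n-1) = 4·2^3 = 4·8 = 32 edges.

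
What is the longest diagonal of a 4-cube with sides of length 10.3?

||(10.3,10.3,...,10.3)|| = √(4)·10.3 = 20.6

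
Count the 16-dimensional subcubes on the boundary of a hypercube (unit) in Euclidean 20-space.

Choose 16 of 20 axes to span the face (C(20,16) = 4845 ways), then fix each of the remaining 4 coordinates at one of its two extreme values (2^4 = 16 ways): 4845·16 = 77520.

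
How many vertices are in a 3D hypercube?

f_0(3-cube) = (3 choose 0) · 2^3 = 8.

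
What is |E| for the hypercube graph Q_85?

Each of the 2^85 = 38685626227668133590597632 vertices has degree 85; total edges = 85·2^85/2 = 1644139114675895677600399360.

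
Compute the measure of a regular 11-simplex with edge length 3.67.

Volume = 3.67^11 · √(12/2^11) / 11! ≈ 0.00311958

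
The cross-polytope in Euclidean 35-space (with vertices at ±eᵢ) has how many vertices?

The 35-dimensional cross-polytope has 2n = 2·35 = 70 vertices.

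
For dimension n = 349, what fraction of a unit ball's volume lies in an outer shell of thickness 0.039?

1 - (1-0.039)^349 ≈ 0.9999990658 ≈ 99.999907%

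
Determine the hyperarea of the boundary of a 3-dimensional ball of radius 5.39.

The surface area of an n-ball is 2π^(n/2) r^(n-1) / Γ(n/2). For n=3, r=5.39: 4πr² = 4π·(5.39)² ≈ 365.079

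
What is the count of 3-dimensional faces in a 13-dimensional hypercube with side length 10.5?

f_3(13-cube) = (13 choose 3) · 2^10 = 292864.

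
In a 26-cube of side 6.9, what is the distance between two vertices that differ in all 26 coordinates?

Diagonal = √26 · 6.9 ≈ 35.1832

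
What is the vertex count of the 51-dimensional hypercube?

An n-cube has 2^n vertices; for n = 51 that is 2^51 = 2251799813685248.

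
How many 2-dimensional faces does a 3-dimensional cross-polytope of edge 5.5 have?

Each 2-face is the convex hull of 3 vertices, one chosen as ±e_i from each of 3 distinct axes: 2^3·C(3,3) = 8.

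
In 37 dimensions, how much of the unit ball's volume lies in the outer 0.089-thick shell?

V(inner)/V(outer) = ((1-0.089)/1)^37 ≈ 0.03178, so the shell fraction is 0.968218.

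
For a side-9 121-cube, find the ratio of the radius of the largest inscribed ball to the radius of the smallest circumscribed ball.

For an n-cube of any side s, the inradius is s/2 and the circumradius is s√n/2, so the ratio is 1/√121 ≈ 0.0909091.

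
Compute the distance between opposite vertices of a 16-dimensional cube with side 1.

d = √(1² + 1² + ... + 1²) [16 terms] = √(16·1²) = 1√16 = 4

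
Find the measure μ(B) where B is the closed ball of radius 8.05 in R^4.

V_4(8.05) = π^(4/2) · (8.05)^4 / Γ(4/2 + 1) ≈ 20723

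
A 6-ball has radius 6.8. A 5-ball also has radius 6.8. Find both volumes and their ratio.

V_6(6.8) ≈ 510919. V_5(6.8) ≈ 76532. Ratio V_6/V_5 ≈ 6.676.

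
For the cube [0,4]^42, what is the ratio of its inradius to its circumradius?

r_in = 4/2 (half the side); r_out = 4√42/2 (half the diagonal). Ratio = 1/√42 ≈ 0.154303.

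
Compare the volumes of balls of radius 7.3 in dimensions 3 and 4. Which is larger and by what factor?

V_3(7.3) ≈ 1629.51, V_4(7.3) ≈ 14014. The 4-ball is larger by a factor of 8.6.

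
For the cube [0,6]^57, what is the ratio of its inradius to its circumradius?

r_in = 6/2 (half the side); r_out = 6√57/2 (half the diagonal). Ratio = 1/√57 ≈ 0.132453.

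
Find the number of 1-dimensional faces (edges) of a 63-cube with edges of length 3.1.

Each of the 2^63 = 9223372036854775808 vertices has degree 63; total edges = 63·2^63/2 = 290536219160925437952.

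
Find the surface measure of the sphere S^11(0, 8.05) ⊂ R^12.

The surface area of an n-ball is 2π^(n/2) r^(n-1) / Γ(n/2). For n=12, r=8.05: 1.47402e+11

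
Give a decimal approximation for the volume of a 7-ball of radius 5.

Volume = π^{7/2}·(5)^7/Γ(9/2) = 250000·π^3/21 ≈ 369122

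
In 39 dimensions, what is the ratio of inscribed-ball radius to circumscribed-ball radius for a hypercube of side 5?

Ratio = (s/2)/(s√39/2) = 39^(-1/2) ≈ 0.160128.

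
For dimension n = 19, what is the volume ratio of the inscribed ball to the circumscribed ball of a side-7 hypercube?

The radii are 7/2 and 7√19/2, so the volume ratio is (1/√19)^19 = 19^{-19/2} ≈ 7.10953e-13.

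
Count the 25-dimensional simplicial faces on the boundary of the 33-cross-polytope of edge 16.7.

f_25(33-orthoplex) = 2^26 · (33 choose 26) = 286692288233472.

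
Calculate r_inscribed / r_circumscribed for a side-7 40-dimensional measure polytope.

Ratio = (s/2)/(s√40/2) = 40^(-1/2) ≈ 0.158114.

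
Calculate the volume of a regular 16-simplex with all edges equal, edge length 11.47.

V_16 = √(17) · 11.47^16 / (16! · 2^(16/2)) ≈ 69.0843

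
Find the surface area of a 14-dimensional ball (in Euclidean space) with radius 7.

S_14(7) = 2·π^(14/2)·(7)^13 / Γ(14/2) = 96889010407·π^7/360 ≈ 8.1287e+11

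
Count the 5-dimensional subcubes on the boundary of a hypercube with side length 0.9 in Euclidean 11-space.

An n-cube has C(n,k)·2^(n-k) k-faces. Here C(11,5)·2^6 = 462·64 = 29568.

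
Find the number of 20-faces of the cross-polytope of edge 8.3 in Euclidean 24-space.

f_20(24-orthoplex) = 2^21 · (24 choose 21) = 4244635648.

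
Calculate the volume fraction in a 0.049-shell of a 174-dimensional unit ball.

Shell fraction = 1 - (1-0.049)^174 ≈ 0.99984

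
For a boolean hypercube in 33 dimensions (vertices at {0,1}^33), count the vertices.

The 33-cube has 2^33 = 8589934592 vertices.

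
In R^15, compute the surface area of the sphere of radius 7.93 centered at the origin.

S = n·V_n(r)/r = 15·V_15(7.93)/7.93 (volume-to-surface relation), giving 2.22508e+13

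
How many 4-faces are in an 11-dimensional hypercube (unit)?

Choose 4 of 11 axes to span the face (C(11,4) = 330 ways), then fix each of the remaining 7 coordinates at one of its two extreme values (2^7 = 128 ways): 330·128 = 42240.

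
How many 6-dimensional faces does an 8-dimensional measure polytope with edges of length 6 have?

f_6(8-cube) = (8 choose 6) · 2^2 = 112.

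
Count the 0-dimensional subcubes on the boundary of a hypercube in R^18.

Choose 0 of 18 axes to span the face (C(18,0) = 1 way), then fix each of the remaining 18 coordinates at one of its two extreme values (2^18 = 262144 ways): 1·262144 = 262144.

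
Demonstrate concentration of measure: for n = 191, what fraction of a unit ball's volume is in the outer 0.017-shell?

1 - (1-0.017)^191 ≈ 0.96218 ≈ 96.22%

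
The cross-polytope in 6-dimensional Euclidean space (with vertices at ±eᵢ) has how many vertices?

The vertices are ±e_1, ..., ±e_6, so there are 2·6 = 12.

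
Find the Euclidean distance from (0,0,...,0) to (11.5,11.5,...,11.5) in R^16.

||(11.5,11.5,...,11.5)|| = √(16)·11.5 = 46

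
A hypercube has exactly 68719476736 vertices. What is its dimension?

The n-cube has 2^n vertices, and 68719476736 = 2^36, so n = 36.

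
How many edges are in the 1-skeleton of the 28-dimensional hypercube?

Number of 1-faces = C(28,1)·2^(28-1) = 28·134217728 = 3758096384.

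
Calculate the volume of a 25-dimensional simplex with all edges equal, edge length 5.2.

V = (5.2^25 / 25!) · √((25+1) / 2^25) ≈ 4.50868e-11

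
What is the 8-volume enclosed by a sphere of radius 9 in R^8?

V = 14348907·π^4/8 ≈ 1.74714e+08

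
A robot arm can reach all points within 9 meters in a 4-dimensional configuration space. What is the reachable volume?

V_4(9) = π^(4/2) · (9)^4 / Γ(4/2 + 1) = 6561·π^2/2 ≈ 32377.2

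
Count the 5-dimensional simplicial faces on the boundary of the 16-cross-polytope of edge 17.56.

f_5(16-orthoplex) = 2^6 · (16 choose 6) = 512512.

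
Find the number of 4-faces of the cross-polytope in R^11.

An n-cross-polytope has 2^(k+1)·C(n,k+1) k-faces. Here 2^5·C(11,5) = 32·462 = 14784.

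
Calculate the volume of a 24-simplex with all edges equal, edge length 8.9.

V = (8.9^24 / 24!) · √((24+1) / 2^24) ≈ 0.000120023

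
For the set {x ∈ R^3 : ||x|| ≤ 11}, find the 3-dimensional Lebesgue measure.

V = 5324·π/3 ≈ 5575.28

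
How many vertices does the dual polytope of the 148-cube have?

The 148-dimensional cross-polytope has 2n = 2·148 = 296 vertices.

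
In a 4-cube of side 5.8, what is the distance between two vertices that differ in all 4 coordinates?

||(5.8,5.8,...,5.8)|| = √(4)·5.8 = 11.6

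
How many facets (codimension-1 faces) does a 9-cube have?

Choose 8 of 9 axes to span the face (C(9,8) = 9 ways), then fix each of the remaining 1 coordinate at one of its two extreme values (2^1 = 2 ways): 9·2 = 18.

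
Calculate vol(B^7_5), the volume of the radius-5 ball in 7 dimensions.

V_7(5) = π^(7/2) · (5)^7 / Γ(7/2 + 1) = 250000·π^3/21 ≈ 369122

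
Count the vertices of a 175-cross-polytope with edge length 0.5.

The 175-dimensional cross-polytope has 2n = 2·175 = 350 vertices.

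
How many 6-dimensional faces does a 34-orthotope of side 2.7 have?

An n-cube has C(n,k)·2^(n-k) k-faces. Here C(34,6)·2^28 = 1344904·268435456 = 361019918516224.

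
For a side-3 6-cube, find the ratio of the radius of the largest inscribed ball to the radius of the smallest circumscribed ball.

r_in = 3/2 (half the side); r_out = 3√6/2 (half the diagonal). Ratio = 1/√6 ≈ 0.408248.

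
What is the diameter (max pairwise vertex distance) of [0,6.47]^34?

Diagonal = √34 · 6.47 ≈ 37.7263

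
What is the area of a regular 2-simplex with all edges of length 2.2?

Area = (√3/4) · 2.2² = 2.09578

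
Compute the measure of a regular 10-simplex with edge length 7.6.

Volume = 7.6^10 · √(11/2^10) / 10! ≈ 18.362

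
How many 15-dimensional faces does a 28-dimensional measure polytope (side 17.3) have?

Choose 15 of 28 axes to span the face (C(28,15) = 37442160 ways), then fix each of the remaining 13 coordinates at one of its two extreme values (2^13 = 8192 ways): 37442160·8192 = 306726174720.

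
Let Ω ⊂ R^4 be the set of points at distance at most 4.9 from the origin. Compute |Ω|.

Volume = π^{4/2}·(4.9)^4/Γ(3) ≈ 2844.82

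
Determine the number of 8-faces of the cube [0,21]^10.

Choose 8 of 10 axes to span the face (C(10,8) = 45 ways), then fix each of the remaining 2 coordinates at one of its two extreme values (2^2 = 4 ways): 45·4 = 180.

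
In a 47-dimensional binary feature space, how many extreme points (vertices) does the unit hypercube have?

Each vertex is a binary string of length 47, so there are 2^47 = 140737488355328.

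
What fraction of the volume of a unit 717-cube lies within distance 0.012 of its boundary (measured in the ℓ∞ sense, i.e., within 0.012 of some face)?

The inner cube has side 1-2·0.012 = 0.976 and volume (0.976)^717 ≈ 2.726e-08, so the shell holds 0.9999999727 of the volume.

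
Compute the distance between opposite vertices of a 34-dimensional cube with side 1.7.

The space diagonal of an n-cube of side s is s√n. Here 1.7·√34 ≈ 9.91262.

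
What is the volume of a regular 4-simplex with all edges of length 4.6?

V_4 = √(5) · 4.6^4 / (4! · 2^(4/2)) ≈ 10.4291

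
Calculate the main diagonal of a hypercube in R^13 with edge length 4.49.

The space diagonal of an n-cube of side s is s√n. Here 4.49·√13 ≈ 16.1889.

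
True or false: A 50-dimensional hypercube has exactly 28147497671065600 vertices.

False. The 50-cube has 2^50 = 1125899906842624 vertices.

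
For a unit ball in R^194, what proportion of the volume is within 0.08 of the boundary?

Shell fraction = 1 - (1-0.08)^194 ≈ 0.9999999056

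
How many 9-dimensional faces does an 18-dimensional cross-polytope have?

f_9(18-orthoplex) = 2^10 · (18 choose 10) = 44808192.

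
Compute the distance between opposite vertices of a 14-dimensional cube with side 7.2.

d = √(7.2² + 7.2² + ... + 7.2²) [14 terms] = √(14·7.2²) = 7.2√14 ≈ 26.9399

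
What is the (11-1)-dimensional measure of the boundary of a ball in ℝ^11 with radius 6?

The surface area of an n-ball is 2π^(n/2) r^(n-1) / Γ(n/2). For n=11, r=6: 143327232·π^5/35 ≈ 1.25317e+09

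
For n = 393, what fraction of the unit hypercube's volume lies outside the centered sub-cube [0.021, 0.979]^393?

The inner cube has side 1-2·0.021 = 0.958 and volume (0.958)^393 ≈ 4.749e-08, so the shell holds 0.9999999525 of the volume.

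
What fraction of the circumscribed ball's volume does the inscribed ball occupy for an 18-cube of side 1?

V_in/V_out = n^(-n/2) = 18^(-18/2) ≈ 5.04136e-12.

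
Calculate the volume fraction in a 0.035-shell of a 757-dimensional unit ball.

Shell fraction = 1 - (1-0.035)^757 ≈ 1 - 1.937e-12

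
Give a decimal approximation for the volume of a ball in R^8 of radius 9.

V = 14348907·π^4/8 ≈ 1.74714e+08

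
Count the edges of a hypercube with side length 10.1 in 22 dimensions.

Number of 1-faces = C(22,1)·2^(22-1) = 22·2097152 = 46137344.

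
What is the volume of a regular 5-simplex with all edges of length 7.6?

V = (7.6^5 / 5!) · √((5+1) / 2^5) ≈ 91.4929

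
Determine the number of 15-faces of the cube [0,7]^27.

An n-cube has C(n,k)·2^(n-k) k-faces. Here C(27,15)·2^12 = 17383860·4096 = 71204290560.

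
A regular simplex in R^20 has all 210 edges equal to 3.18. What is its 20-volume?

For a regular n-simplex with edge a, V = (a^n / n!)·√((n+1)/2^n). With a=3.18, n=20: V ≈ 2.05697e-11.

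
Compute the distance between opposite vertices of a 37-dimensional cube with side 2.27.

Diagonal = √37 · 2.27 ≈ 13.8079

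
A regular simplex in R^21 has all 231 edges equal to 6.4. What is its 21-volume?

V = (6.4^21 / 21!) · √((21+1) / 2^21) ≈ 5.39302e-06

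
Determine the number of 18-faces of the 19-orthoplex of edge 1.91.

f_18(19-orthoplex) = 2^19 · (19 choose 19) = 524288.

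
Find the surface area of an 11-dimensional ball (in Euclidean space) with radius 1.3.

S_11(1.3) = 2·π^(11/2)·(1.3)^10 / Γ(11/2) ≈ 285.714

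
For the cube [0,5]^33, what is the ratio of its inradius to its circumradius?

r_in / r_out = (5/2) / (5√33/2) = 1/√33 ≈ 0.174078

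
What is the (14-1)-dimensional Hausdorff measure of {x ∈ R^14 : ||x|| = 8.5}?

|∂B_14(8.5)| = 9904578032905937·π^7/2949120 ≈ 1.01436e+13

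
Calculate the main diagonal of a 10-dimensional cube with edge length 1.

||(1,1,...,1)|| = √(10)·1 ≈ 3.16228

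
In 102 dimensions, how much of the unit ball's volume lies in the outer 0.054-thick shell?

V(inner)/V(outer) = ((1-0.054)/1)^102 ≈ 0.003475, so the shell fraction is 0.996525.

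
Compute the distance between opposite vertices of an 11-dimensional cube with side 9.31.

||(9.31,9.31,...,9.31)|| = √(11)·9.31 ≈ 30.8778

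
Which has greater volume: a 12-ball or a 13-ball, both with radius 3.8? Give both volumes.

V_12(3.8) ≈ 1.21051e+07. V_13(3.8) ≈ 3.1371e+07. The 13-ball is larger.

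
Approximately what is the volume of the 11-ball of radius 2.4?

The n-ball volume is π^(n/2)·r^n/Γ(n/2+1). With n=11, r=2.4: V ≈ 28670.1.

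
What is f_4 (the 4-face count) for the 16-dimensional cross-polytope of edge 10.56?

Each 4-face is the convex hull of 5 vertices, one chosen as ±e_i from each of 5 distinct axes: 2^5·C(16,5) = 139776.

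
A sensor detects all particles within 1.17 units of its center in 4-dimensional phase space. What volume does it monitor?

Volume = π^{4/2}·(1.17)^4/Γ(3) ≈ 9.24726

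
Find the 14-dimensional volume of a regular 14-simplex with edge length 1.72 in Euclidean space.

For a regular n-simplex with edge a, V = (a^n / n!)·√((n+1)/2^n). With a=1.72, n=14: V ≈ 6.88376e-10.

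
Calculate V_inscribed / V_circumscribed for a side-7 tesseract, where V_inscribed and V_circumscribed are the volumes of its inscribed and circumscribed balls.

The radii are 7/2 and 7√4/2, so the volume ratio is (1/√4)^4 = 4^{-4/2} ≈ 0.0625.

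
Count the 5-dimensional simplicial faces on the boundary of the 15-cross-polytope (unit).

Each 5-face is the convex hull of 6 vertices, one chosen as ±e_i from each of 6 distinct axes: 2^6·C(15,6) = 320320.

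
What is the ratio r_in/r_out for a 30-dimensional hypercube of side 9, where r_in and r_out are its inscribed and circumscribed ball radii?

r_in = 9/2 (half the side); r_out = 9√30/2 (half the diagonal). Ratio = 1/√30 ≈ 0.182574.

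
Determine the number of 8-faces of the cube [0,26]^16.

Number of 8-faces = C(16,8) · 2^(16-8) = 12870 · 256 = 3294720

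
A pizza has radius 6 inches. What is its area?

V = 36·π ≈ 113.097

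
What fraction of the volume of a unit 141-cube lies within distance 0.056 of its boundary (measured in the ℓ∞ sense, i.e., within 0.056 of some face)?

Shell fraction = 1 - (1-0.112)^141 ≈ 0.9999999468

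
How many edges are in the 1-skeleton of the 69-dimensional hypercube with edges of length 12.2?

The 69-cube has n·2^(n-1) = 69·2^68 = 69·295147905179352825856 = 20365205457375344984064 edges.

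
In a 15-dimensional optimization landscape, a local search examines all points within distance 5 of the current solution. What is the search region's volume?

The n-ball volume is π^(n/2)·r^n/Γ(n/2+1). With n=15, r=5: V = 312500000000·π^7/81081 ≈ 1.16407e+10.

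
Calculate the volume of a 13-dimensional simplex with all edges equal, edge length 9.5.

V_13 = √(14) · 9.5^13 / (13! · 2^(13/2)) ≈ 34.0797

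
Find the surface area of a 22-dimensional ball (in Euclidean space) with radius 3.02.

S_22(3.02) = 2·π^(22/2)·(3.02)^21 / Γ(22/2) ≈ 1.95012e+09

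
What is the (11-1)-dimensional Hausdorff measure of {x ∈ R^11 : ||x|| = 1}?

The surface area of an n-ball is 2π^(n/2) r^(n-1) / Γ(n/2). For n=11, r=1: 64·π^5/945 ≈ 20.7251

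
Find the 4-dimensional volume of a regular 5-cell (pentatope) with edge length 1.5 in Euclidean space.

For a regular n-simplex with edge a, V = (a^n / n!)·√((n+1)/2^n). With a=1.5, n=4: V ≈ 0.117918.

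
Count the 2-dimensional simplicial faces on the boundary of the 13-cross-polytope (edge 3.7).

f_2(13-orthoplex) = 2^3 · (13 choose 3) = 2288.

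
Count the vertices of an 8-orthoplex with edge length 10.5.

The 8-dimensional cross-polytope has 2n = 2·8 = 16 vertices.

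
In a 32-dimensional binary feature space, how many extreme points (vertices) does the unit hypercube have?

An n-cube has 2^n vertices; for n = 32 that is 2^32 = 4294967296.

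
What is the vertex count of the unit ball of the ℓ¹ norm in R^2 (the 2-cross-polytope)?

The vertices are ±e_1, ..., ±e_2, so there are 2·2 = 4.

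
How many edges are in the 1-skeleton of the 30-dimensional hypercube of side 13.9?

Number of 1-faces = C(30,1)·2^(30-1) = 30·536870912 = 16106127360.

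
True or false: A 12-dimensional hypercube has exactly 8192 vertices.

False. The 12-cube has 2^12 = 4096 vertices.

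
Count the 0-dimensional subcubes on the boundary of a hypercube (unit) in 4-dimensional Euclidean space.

Choose 0 of 4 axes to span the face (C(4,0) = 1 way), then fix each of the remaining 4 coordinates at one of its two extreme values (2^4 = 16 ways): 1·16 = 16.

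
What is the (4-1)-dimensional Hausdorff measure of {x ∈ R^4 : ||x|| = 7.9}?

|∂B_4(7.9)| ≈ 9732.2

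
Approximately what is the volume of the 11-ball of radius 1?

V = 64·π^5/10395 ≈ 1.8841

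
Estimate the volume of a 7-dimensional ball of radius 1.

V_7(1) = π^(7/2) · (1)^7 / Γ(7/2 + 1) = 16·π^3/105 ≈ 4.72477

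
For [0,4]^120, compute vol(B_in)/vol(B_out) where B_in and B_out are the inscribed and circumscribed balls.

The radii are 4/2 and 4√120/2, so the volume ratio is (1/√120)^120 = 120^{-120/2} ≈ 1.7747e-125.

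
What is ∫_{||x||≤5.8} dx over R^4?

The n-ball volume is π^(n/2)·r^n/Γ(n/2+1). With n=4, r=5.8: V ≈ 5584.47.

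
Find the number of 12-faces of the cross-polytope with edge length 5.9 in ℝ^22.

f_12(22-orthoplex) = 2^13 · (22 choose 13) = 4074864640.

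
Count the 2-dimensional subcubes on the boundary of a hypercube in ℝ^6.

Choose 2 of 6 axes to span the face (C(6,2) = 15 ways), then fix each of the remaining 4 coordinates at one of its two extreme values (2^4 = 16 ways): 15·16 = 240.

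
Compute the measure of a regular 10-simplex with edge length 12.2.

V_10 = √(11) · 12.2^10 / (10! · 2^(10/2)) ≈ 2086.32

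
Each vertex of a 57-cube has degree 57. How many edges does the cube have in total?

An n-cube has n·2^(n-1) edges. With n = 57: 57·72057594037927936 = 4107282860161892352.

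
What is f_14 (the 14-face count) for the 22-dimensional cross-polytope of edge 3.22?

f_14(22-orthoplex) = 2^15 · (22 choose 15) = 5588385792.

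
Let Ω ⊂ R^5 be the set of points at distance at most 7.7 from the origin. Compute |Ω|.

Volume = π^{5/2}·(7.7)^5/Γ(7/2) ≈ 142479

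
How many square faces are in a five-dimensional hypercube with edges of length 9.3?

Choose 2 of 5 axes to span the face (C(5,2) = 10 ways), then fix each of the remaining 3 coordinates at one of its two extreme values (2^3 = 8 ways): 10·8 = 80.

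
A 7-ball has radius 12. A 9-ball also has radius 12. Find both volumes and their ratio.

V_7(12) ≈ 1.69297e+08. V_9(12) ≈ 1.70196e+10. Ratio V_7/V_9 ≈ 0.009947.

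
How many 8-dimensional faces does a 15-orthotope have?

f_8(15-cube) = (15 choose 8) · 2^7 = 823680.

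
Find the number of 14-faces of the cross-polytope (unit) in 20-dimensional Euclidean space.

Each 14-face is the convex hull of 15 vertices, one chosen as ±e_i from each of 15 distinct axes: 2^15·C(20,15) = 508035072.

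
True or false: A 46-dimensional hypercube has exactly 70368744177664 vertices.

True. The 46-cube has 2^46 = 70368744177664 vertices.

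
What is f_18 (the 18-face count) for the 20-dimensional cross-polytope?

Each 18-face is the convex hull of 19 vertices, one chosen as ±e_i from each of 19 distinct axes: 2^19·C(20,19) = 10485760.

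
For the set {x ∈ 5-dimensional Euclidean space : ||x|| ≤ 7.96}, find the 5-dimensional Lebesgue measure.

Volume = π^{5/2}·(7.96)^5/Γ(7/2) ≈ 168215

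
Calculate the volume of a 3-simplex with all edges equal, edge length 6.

Volume = (√2/12) · 6³ = 25.4558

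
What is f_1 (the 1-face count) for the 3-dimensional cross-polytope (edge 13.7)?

f_1(3-orthoplex) = 2^2 · (3 choose 2) = 12.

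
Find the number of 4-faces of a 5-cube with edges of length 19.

An n-cube has C(n,k)·2^(n-k) k-faces. Here C(5,4)·2^1 = 5·2 = 10.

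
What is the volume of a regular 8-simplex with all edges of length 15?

Volume = 15^8 · √(9/2^8) / 8! ≈ 11918.2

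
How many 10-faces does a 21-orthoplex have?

Number of 10-faces = 2^(10+1) · C(21,10+1) = 2048 · 352716 = 722362368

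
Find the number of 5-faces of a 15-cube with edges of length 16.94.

f_5(15-cube) = (15 choose 5) · 2^10 = 3075072.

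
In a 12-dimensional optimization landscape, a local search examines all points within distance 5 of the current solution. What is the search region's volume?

The n-ball volume is π^(n/2)·r^n/Γ(n/2+1). With n=12, r=5: V = 48828125·π^6/144 ≈ 3.25992e+08.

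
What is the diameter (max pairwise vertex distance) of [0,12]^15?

The space diagonal of an n-cube of side s is s√n. Here 12·√15 ≈ 46.4758.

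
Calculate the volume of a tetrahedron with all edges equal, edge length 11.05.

Volume = (√2/12) · 11.05³ = 159.009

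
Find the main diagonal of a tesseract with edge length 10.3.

||(10.3,10.3,...,10.3)|| = √(4)·10.3 = 20.6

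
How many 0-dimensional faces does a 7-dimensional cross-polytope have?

Number of 0-faces = 2^(0+1) · C(7,0+1) = 2 · 7 = 14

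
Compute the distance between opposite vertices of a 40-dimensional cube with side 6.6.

The space diagonal of an n-cube of side s is s√n. Here 6.6·√40 ≈ 41.7421.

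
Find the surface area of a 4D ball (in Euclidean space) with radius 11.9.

S = n·V_n(r)/r = 4·V_4(11.9)/11.9 (volume-to-surface relation), giving 33263.7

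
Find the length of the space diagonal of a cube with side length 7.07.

||(7.07,7.07,...,7.07)|| = √(3)·7.07 ≈ 12.2456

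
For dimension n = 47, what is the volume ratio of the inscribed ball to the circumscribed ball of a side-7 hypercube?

V_in / V_out = (r_in/r_out)^47 = (1/√47)^47 = 47^(-47/2) ≈ 5.07809e-40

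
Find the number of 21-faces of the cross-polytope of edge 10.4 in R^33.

Number of 21-faces = 2^(21+1) · C(33,21+1) = 4194304 · 193536720 = 811751838842880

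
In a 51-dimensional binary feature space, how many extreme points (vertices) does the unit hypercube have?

Each vertex is a binary string of length 51, so there are 2^51 = 2251799813685248.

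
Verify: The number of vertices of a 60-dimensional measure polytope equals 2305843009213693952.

False. The 60-cube has 2^60 = 1152921504606846976 vertices.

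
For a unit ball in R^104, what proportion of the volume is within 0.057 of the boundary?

1 - (1-0.057)^104 ≈ 0.997765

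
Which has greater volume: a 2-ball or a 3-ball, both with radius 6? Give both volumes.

V_2(6) ≈ 113.097. V_3(6) ≈ 904.779. The 3-ball is larger.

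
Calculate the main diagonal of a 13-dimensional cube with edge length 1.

Diagonal = √13 · 1 ≈ 3.60555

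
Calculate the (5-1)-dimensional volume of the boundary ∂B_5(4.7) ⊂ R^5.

|∂B_5(4.7)| ≈ 12842.8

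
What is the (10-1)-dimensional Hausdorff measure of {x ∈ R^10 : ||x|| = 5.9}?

S_10(5.9) = 2·π^(10/2)·(5.9)^9 / Γ(10/2) ≈ 2.20921e+08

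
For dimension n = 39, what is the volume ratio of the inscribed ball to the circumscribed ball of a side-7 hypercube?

V_in / V_out = (r_in/r_out)^39 = (1/√39)^39 = 39^(-39/2) ≈ 9.42411e-32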